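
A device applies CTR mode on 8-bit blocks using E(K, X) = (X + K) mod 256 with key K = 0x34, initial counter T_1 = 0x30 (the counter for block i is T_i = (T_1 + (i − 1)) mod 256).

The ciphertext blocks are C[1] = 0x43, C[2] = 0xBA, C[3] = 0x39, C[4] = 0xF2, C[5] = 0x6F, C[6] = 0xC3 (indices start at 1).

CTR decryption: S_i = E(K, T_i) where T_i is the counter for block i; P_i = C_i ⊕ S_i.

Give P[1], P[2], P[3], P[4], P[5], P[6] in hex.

P[1]: T = 0x30, S = E(K, T) = 0x64; 0x43 ⊕ 0x64 = 0x27.
P[2]: T = 0x31, S = E(K, T) = 0x65; 0xBA ⊕ 0x65 = 0xDF.
P[3]: T = 0x32, S = E(K, T) = 0x66; 0x39 ⊕ 0x66 = 0x5F.
P[4]: T = 0x33, S = E(K, T) = 0x67; 0xF2 ⊕ 0x67 = 0x95.
P[5]: T = 0x34, S = E(K, T) = 0x68; 0x6F ⊕ 0x68 = 0x07.
P[6]: T = 0x35, S = E(K, T) = 0x69; 0xC3 ⊕ 0x69 = 0xAA.

P[1] = 0x27, P[2] = 0xDF, P[3] = 0x5F, P[4] = 0x95, P[5] = 0x07, P[6] = 0xAA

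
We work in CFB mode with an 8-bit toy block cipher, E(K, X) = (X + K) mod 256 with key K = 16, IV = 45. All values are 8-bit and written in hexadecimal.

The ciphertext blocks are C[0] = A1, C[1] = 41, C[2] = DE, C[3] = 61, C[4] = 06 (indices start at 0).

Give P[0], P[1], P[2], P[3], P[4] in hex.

P[0] = FA, P[1] = F6, P[2] = 89, P[3] = 95, P[4] = 71

CFB decryption: P_i = C_i ⊕ E(K, C_{i−1}), with C_{−1} = IV.
P[0]: E(K, 45) = 5B; A1 ⊕ 5B = FA.
P[1]: E(K, A1) = B7; 41 ⊕ B7 = F6.
P[2]: E(K, 41) = 57; DE ⊕ 57 = 89.
P[3]: E(K, DE) = F4; 61 ⊕ F4 = 95.
P[4]: E(K, 61) = 77; 06 ⊕ 77 = 71.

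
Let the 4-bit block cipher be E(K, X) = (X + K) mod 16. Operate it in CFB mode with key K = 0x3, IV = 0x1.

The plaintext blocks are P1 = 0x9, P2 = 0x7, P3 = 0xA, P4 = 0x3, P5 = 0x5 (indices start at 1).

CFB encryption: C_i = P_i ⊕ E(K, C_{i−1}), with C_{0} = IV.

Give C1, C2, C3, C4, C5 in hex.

C1 = 0xD, C2 = 0x7, C3 = 0x0, C4 = 0x0, C5 = 0x6

C1: E(K, 0x1) = 0x4; 0x9 ⊕ 0x4 = 0xD.
C2: E(K, 0xD) = 0x0; 0x7 ⊕ 0x0 = 0x7.
C3: E(K, 0x7) = 0xA; 0xA ⊕ 0xA = 0x0.
C4: E(K, 0x0) = 0x3; 0x3 ⊕ 0x3 = 0x0.
C5: E(K, 0x0) = 0x3; 0x5 ⊕ 0x3 = 0x6.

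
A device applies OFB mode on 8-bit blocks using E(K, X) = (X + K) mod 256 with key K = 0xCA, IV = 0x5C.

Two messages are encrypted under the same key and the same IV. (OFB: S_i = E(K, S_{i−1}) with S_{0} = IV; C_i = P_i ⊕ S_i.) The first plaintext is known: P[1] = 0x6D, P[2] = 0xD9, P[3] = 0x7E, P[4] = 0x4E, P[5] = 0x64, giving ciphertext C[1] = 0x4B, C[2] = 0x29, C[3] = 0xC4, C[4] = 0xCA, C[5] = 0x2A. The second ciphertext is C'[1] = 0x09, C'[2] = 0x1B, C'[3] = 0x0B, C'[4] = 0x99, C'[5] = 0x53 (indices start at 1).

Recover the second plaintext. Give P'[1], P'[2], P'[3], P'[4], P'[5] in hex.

P'[1] = 0x2F, P'[2] = 0xEB, P'[3] = 0xB1, P'[4] = 0x1D, P'[5] = 0x1D

In OFB with a reused IV, both messages share the same keystream S_i, so C_i ⊕ C'_i = P_i ⊕ P'_i and thus P'_i = P_i ⊕ C_i ⊕ C'_i.
P'[1]: 0x6D ⊕ 0x4B ⊕ 0x09 = 0x2F.
P'[2]: 0xD9 ⊕ 0x29 ⊕ 0x1B = 0xEB.
P'[3]: 0x7E ⊕ 0xC4 ⊕ 0x0B = 0xB1.
P'[4]: 0x4E ⊕ 0xCA ⊕ 0x99 = 0x1D.
P'[5]: 0x64 ⊕ 0x2A ⊕ 0x53 = 0x1D.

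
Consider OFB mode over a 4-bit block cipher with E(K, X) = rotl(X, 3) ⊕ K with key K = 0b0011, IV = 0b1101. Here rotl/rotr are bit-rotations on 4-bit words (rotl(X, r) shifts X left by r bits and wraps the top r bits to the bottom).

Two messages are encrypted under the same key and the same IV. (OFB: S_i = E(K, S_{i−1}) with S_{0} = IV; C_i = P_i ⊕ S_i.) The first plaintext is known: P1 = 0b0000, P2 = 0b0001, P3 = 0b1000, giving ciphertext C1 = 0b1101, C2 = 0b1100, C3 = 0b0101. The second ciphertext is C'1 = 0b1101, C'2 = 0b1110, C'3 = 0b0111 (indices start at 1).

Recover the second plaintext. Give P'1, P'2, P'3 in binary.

P'1 = 0b0000, P'2 = 0b0011, P'3 = 0b1010

In OFB with a reused IV, both messages share the same keystream S_i, so C_i ⊕ C'_i = P_i ⊕ P'_i and thus P'_i = P_i ⊕ C_i ⊕ C'_i.
P'1: 0b0000 ⊕ 0b1101 ⊕ 0b1101 = 0b0000.
P'2: 0b0001 ⊕ 0b1100 ⊕ 0b1110 = 0b0011.
P'3: 0b1000 ⊕ 0b0101 ⊕ 0b0111 = 0b1010.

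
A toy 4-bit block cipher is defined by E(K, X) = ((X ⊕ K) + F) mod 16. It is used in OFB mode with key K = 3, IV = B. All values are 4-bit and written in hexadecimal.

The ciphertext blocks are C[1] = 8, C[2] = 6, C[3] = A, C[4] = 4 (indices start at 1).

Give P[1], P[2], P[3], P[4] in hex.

P[1] = F, P[2] = 5, P[3] = 5, P[4] = F

OFB decryption: S_i = E(K, S_{i−1}) with S_{0} = IV; P_i = C_i ⊕ S_i.
P[1]: S = E(K, B) = 7; 8 ⊕ 7 = F.
P[2]: S = E(K, 7) = 3; 6 ⊕ 3 = 5.
P[3]: S = E(K, 3) = F; A ⊕ F = 5.
P[4]: S = E(K, F) = B; 4 ⊕ B = F.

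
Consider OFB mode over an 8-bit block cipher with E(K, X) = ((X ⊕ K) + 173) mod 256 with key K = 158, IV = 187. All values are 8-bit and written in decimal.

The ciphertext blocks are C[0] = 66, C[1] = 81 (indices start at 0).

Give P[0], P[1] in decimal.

OFB decryption: S_i = E(K, S_{i−1}) with S_{−1} = IV; P_i = C_i ⊕ S_i.
P[0]: S = E(K, 187) = 210; 66 ⊕ 210 = 144.
P[1]: S = E(K, 210) = 249; 81 ⊕ 249 = 168.

P[0] = 144, P[1] = 168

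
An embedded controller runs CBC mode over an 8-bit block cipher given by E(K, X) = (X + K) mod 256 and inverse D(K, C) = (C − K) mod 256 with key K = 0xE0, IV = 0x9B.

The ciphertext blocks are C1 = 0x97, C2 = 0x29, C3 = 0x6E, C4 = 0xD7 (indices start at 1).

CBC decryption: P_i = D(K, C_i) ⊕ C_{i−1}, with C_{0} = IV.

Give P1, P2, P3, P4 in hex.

P1 = 0x2C, P2 = 0xDE, P3 = 0xA7, P4 = 0x99

P1: D(K, 0x97) = 0xB7; 0xB7 ⊕ 0x9B = 0x2C.
P2: D(K, 0x29) = 0x49; 0x49 ⊕ 0x97 = 0xDE.
P3: D(K, 0x6E) = 0x8E; 0x8E ⊕ 0x29 = 0xA7.
P4: D(K, 0xD7) = 0xF7; 0xF7 ⊕ 0x6E = 0x99.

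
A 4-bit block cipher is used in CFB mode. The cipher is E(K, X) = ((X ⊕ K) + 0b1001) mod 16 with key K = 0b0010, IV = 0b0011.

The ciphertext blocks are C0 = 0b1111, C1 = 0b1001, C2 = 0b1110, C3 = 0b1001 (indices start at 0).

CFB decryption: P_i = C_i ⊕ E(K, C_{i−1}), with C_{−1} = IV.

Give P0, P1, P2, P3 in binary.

P0 = 0b0101, P1 = 0b1111, P2 = 0b1010, P3 = 0b1100

P0: E(K, 0b0011) = 0b1010; 0b1111 ⊕ 0b1010 = 0b0101.
P1: E(K, 0b1111) = 0b0110; 0b1001 ⊕ 0b0110 = 0b1111.
P2: E(K, 0b1001) = 0b0100; 0b1110 ⊕ 0b0100 = 0b1010.
P3: E(K, 0b1110) = 0b0101; 0b1001 ⊕ 0b0101 = 0b1100.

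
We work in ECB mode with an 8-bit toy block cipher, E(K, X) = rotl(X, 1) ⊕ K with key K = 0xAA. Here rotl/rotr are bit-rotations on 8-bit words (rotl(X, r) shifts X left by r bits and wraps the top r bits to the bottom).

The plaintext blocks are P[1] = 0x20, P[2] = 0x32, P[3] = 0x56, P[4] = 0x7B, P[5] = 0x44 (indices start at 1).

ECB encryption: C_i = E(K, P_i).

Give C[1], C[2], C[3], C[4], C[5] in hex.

C[1]: E(K, 0x20) = 0xEA.
C[2]: E(K, 0x32) = 0xCE.
C[3]: E(K, 0x56) = 0x06.
C[4]: E(K, 0x7B) = 0x5C.
C[5]: E(K, 0x44) = 0x22.

C[1] = 0xEA, C[2] = 0xCE, C[3] = 0x06, C[4] = 0x5C, C[5] = 0x22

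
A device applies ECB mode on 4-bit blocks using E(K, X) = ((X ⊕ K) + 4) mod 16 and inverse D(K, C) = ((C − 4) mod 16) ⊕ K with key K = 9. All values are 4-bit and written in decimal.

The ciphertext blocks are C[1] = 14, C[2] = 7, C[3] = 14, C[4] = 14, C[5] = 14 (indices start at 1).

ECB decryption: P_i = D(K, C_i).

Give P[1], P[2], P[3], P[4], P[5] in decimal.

P[1] = 3, P[2] = 10, P[3] = 3, P[4] = 3, P[5] = 3

P[1]: D(K, 14) = 3.
P[2]: D(K, 7) = 10.
P[3]: D(K, 14) = 3.
P[4]: D(K, 14) = 3.
P[5]: D(K, 14) = 3.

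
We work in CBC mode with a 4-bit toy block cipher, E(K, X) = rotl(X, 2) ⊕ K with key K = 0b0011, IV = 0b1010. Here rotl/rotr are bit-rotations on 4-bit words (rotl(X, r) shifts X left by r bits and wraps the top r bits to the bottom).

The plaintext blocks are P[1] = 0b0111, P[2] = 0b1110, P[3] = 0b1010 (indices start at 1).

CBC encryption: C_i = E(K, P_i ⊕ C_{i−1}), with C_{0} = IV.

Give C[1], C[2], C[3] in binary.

C[1] = 0b0100, C[2] = 0b1001, C[3] = 0b1111

C[1]: P[1] ⊕ 0b1010 = 0b1101; E(K, 0b1101) = 0b0100.
C[2]: P[2] ⊕ 0b0100 = 0b1010; E(K, 0b1010) = 0b1001.
C[3]: P[3] ⊕ 0b1001 = 0b0011; E(K, 0b0011) = 0b1111.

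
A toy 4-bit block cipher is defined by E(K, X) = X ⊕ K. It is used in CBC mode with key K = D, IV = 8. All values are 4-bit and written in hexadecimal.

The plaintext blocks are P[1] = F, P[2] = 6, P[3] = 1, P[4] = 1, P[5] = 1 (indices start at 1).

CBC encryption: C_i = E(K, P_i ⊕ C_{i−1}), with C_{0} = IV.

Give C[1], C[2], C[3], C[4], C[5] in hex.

C[1]: P[1] ⊕ 8 = 7; E(K, 7) = A.
C[2]: P[2] ⊕ A = C; E(K, C) = 1.
C[3]: P[3] ⊕ 1 = 0; E(K, 0) = D.
C[4]: P[4] ⊕ D = C; E(K, C) = 1.
C[5]: P[5] ⊕ 1 = 0; E(K, 0) = D.

C[1] = A, C[2] = 1, C[3] = D, C[4] = 1, C[5] = D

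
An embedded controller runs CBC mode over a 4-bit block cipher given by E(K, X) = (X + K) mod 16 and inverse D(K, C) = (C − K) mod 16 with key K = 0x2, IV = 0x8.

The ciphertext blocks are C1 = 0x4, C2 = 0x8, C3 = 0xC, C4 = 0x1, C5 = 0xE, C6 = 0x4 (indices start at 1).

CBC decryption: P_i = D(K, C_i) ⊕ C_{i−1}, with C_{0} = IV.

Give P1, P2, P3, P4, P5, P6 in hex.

P1: D(K, 0x4) = 0x2; 0x2 ⊕ 0x8 = 0xA.
P2: D(K, 0x8) = 0x6; 0x6 ⊕ 0x4 = 0x2.
P3: D(K, 0xC) = 0xA; 0xA ⊕ 0x8 = 0x2.
P4: D(K, 0x1) = 0xF; 0xF ⊕ 0xC = 0x3.
P5: D(K, 0xE) = 0xC; 0xC ⊕ 0x1 = 0xD.
P6: D(K, 0x4) = 0x2; 0x2 ⊕ 0xE = 0xC.

P1 = 0xA, P2 = 0x2, P3 = 0x2, P4 = 0x3, P5 = 0xD, P6 = 0xC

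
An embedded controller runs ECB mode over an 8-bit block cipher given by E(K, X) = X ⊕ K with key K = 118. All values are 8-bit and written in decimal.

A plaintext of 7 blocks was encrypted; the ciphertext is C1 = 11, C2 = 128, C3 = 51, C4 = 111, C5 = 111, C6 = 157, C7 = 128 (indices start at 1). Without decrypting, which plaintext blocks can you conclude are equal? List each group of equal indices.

ECB encrypts each block independently with the same key, so equal ciphertext blocks imply equal plaintext blocks.
C2 = C7 = 128, so P2 = P7.
C4 = C5 = 111, so P4 = P5.

P2 = P7; P4 = P5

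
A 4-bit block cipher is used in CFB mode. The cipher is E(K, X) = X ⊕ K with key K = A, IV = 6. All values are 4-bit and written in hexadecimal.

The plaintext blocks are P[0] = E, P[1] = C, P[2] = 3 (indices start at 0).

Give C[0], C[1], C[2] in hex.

C[0] = 2, C[1] = 4, C[2] = D

CFB encryption: C_i = P_i ⊕ E(K, C_{i−1}), with C_{−1} = IV.
C[0]: E(K, 6) = C; E ⊕ C = 2.
C[1]: E(K, 2) = 8; C ⊕ 8 = 4.
C[2]: E(K, 4) = E; 3 ⊕ E = D.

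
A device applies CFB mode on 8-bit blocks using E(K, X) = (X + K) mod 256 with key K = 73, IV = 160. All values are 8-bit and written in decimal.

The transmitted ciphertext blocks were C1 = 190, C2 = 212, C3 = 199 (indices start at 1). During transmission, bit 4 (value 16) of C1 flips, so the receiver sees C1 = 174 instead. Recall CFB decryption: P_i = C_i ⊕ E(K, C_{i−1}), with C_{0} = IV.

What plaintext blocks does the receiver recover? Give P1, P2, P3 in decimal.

Only C1 changed, to 174. In CFB, a change in C_i flips the same bit in P_i and garbles P_{i+1}. Decrypting the received ciphertext:
P1: E(K, 160) = 233; 174 ⊕ 233 = 71.
P2: E(K, 174) = 247; 212 ⊕ 247 = 35.
P3: E(K, 212) = 29; 199 ⊕ 29 = 218.
Blocks that differ from the original plaintext: P1, P2.

P1 = 71, P2 = 35, P3 = 218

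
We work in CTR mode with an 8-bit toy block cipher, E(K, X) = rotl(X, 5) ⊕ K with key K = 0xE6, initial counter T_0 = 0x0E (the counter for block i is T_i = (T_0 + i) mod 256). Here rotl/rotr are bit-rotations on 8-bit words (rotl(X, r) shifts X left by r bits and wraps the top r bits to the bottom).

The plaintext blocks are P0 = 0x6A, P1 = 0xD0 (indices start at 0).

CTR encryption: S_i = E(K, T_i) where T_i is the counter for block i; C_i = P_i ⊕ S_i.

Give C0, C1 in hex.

C0: T = 0x0E, S = E(K, T) = 0x27; 0x6A ⊕ 0x27 = 0x4D.
C1: T = 0x0F, S = E(K, T) = 0x07; 0xD0 ⊕ 0x07 = 0xD7.

C0 = 0x4D, C1 = 0xD7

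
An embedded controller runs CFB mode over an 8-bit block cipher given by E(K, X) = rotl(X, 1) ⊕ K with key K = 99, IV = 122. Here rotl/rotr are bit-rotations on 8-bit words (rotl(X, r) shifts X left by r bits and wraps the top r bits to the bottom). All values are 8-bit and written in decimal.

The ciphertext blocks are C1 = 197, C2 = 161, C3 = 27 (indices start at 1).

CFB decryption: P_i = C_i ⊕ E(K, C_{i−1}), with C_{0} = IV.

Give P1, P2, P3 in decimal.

P1 = 82, P2 = 73, P3 = 59

P1: E(K, 122) = 151; 197 ⊕ 151 = 82.
P2: E(K, 197) = 232; 161 ⊕ 232 = 73.
P3: E(K, 161) = 32; 27 ⊕ 32 = 59.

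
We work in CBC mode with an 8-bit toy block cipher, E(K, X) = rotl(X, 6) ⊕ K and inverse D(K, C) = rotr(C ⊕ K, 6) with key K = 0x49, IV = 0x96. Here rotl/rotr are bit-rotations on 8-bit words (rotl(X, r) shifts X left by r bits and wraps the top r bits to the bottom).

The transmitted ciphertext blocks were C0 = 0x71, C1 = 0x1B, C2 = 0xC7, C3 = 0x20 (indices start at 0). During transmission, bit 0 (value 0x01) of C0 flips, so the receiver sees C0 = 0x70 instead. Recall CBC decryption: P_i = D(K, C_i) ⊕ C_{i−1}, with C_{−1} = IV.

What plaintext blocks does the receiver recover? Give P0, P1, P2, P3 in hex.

Only C0 changed, to 0x70. In CBC, a change in C_i garbles P_i and flips the same bit in P_{i+1}. Decrypting the received ciphertext:
P0: D(K, 0x70) = 0xE4; 0xE4 ⊕ 0x96 = 0x72.
P1: D(K, 0x1B) = 0x49; 0x49 ⊕ 0x70 = 0x39.
P2: D(K, 0xC7) = 0x3A; 0x3A ⊕ 0x1B = 0x21.
P3: D(K, 0x20) = 0xA5; 0xA5 ⊕ 0xC7 = 0x62.
Blocks that differ from the original plaintext: P0, P1.

P0 = 0x72, P1 = 0x39, P2 = 0x21, P3 = 0x62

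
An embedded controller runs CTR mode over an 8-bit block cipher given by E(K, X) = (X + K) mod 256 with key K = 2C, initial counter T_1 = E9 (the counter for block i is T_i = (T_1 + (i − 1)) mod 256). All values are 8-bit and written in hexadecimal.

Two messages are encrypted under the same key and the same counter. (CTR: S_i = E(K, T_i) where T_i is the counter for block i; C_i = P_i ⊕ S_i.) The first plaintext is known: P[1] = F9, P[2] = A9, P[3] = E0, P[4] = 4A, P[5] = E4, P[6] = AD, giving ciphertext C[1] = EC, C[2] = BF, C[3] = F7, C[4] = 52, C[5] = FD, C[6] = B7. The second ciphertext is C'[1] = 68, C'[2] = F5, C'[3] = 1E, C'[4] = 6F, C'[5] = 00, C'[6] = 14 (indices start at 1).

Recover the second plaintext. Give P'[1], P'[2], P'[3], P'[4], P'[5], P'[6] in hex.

P'[1] = 7D, P'[2] = E3, P'[3] = 09, P'[4] = 77, P'[5] = 19, P'[6] = 0E

In CTR with a reused counter, both messages share the same keystream S_i, so C_i ⊕ C'_i = P_i ⊕ P'_i and thus P'_i = P_i ⊕ C_i ⊕ C'_i.
P'[1]: F9 ⊕ EC ⊕ 68 = 7D.
P'[2]: A9 ⊕ BF ⊕ F5 = E3.
P'[3]: E0 ⊕ F7 ⊕ 1E = 09.
P'[4]: 4A ⊕ 52 ⊕ 6F = 77.
P'[5]: E4 ⊕ FD ⊕ 00 = 19.
P'[6]: AD ⊕ B7 ⊕ 14 = 0E.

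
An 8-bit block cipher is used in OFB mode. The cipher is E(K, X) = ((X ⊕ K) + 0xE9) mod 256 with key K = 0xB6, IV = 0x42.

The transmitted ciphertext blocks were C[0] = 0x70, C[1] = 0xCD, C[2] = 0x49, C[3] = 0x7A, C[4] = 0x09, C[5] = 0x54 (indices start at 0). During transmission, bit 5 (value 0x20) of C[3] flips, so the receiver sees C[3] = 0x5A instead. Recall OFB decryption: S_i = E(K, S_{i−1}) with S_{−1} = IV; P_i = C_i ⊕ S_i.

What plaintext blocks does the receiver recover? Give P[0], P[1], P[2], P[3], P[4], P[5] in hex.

P[0] = 0xAD, P[1] = 0x99, P[2] = 0x82, P[3] = 0x3C, P[4] = 0xB0, P[5] = 0xAC

Only C[3] changed, to 0x5A. In OFB, a change in C_i flips the same bit in P_i only; the keystream is unaffected. Decrypting the received ciphertext:
P[0]: S = E(K, 0x42) = 0xDD; 0x70 ⊕ 0xDD = 0xAD.
P[1]: S = E(K, 0xDD) = 0x54; 0xCD ⊕ 0x54 = 0x99.
P[2]: S = E(K, 0x54) = 0xCB; 0x49 ⊕ 0xCB = 0x82.
P[3]: S = E(K, 0xCB) = 0x66; 0x5A ⊕ 0x66 = 0x3C.
P[4]: S = E(K, 0x66) = 0xB9; 0x09 ⊕ 0xB9 = 0xB0.
P[5]: S = E(K, 0xB9) = 0xF8; 0x54 ⊕ 0xF8 = 0xAC.
Blocks that differ from the original plaintext: P[3].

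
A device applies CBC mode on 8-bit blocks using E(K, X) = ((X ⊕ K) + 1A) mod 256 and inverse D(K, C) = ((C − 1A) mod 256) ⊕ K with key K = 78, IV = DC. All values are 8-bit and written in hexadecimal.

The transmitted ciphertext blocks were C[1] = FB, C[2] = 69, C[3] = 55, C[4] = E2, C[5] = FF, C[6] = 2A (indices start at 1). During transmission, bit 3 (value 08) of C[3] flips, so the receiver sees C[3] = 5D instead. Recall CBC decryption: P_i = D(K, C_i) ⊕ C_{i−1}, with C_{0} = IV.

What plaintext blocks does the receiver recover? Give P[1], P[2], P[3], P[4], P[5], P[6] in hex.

P[1] = 45, P[2] = CC, P[3] = 52, P[4] = ED, P[5] = 7F, P[6] = 97

Only C[3] changed, to 5D. In CBC, a change in C_i garbles P_i and flips the same bit in P_{i+1}. Decrypting the received ciphertext:
P[1]: D(K, FB) = 99; 99 ⊕ DC = 45.
P[2]: D(K, 69) = 37; 37 ⊕ FB = CC.
P[3]: D(K, 5D) = 3B; 3B ⊕ 69 = 52.
P[4]: D(K, E2) = B0; B0 ⊕ 5D = ED.
P[5]: D(K, FF) = 9D; 9D ⊕ E2 = 7F.
P[6]: D(K, 2A) = 68; 68 ⊕ FF = 97.
Blocks that differ from the original plaintext: P[3], P[4].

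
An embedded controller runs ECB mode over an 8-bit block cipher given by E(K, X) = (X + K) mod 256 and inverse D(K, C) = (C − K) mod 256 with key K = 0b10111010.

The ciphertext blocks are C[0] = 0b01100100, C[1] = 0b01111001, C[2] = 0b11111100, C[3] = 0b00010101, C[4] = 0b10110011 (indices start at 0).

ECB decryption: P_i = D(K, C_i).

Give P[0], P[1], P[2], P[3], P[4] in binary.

P[0]: D(K, 0b01100100) = 0b10101010.
P[1]: D(K, 0b01111001) = 0b10111111.
P[2]: D(K, 0b11111100) = 0b01000010.
P[3]: D(K, 0b00010101) = 0b01011011.
P[4]: D(K, 0b10110011) = 0b11111001.

P[0] = 0b10101010, P[1] = 0b10111111, P[2] = 0b01000010, P[3] = 0b01011011, P[4] = 0b11111001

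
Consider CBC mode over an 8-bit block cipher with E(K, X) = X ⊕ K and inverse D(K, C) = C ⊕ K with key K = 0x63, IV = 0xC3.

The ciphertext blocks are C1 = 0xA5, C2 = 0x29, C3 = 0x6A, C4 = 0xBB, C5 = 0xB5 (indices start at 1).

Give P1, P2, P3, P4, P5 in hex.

CBC decryption: P_i = D(K, C_i) ⊕ C_{i−1}, with C_{0} = IV.
P1: D(K, 0xA5) = 0xC6; 0xC6 ⊕ 0xC3 = 0x05.
P2: D(K, 0x29) = 0x4A; 0x4A ⊕ 0xA5 = 0xEF.
P3: D(K, 0x6A) = 0x09; 0x09 ⊕ 0x29 = 0x20.
P4: D(K, 0xBB) = 0xD8; 0xD8 ⊕ 0x6A = 0xB2.
P5: D(K, 0xB5) = 0xD6; 0xD6 ⊕ 0xBB = 0x6D.

P1 = 0x05, P2 = 0xEF, P3 = 0x20, P4 = 0xB2, P5 = 0x6D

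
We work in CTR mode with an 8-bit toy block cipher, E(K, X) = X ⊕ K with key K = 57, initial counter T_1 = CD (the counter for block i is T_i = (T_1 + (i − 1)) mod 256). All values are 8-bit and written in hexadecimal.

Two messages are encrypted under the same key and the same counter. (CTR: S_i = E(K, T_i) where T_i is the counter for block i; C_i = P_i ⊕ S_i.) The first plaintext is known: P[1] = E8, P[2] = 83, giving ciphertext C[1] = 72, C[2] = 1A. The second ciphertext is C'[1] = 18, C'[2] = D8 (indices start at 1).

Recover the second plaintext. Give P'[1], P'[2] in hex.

P'[1] = 82, P'[2] = 41

In CTR with a reused counter, both messages share the same keystream S_i, so C_i ⊕ C'_i = P_i ⊕ P'_i and thus P'_i = P_i ⊕ C_i ⊕ C'_i.
P'[1]: E8 ⊕ 72 ⊕ 18 = 82.
P'[2]: 83 ⊕ 1A ⊕ D8 = 41.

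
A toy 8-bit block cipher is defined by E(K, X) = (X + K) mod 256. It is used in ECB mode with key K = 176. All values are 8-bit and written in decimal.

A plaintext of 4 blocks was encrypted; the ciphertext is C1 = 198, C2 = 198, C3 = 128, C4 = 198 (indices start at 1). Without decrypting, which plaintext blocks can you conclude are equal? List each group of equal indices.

P1 = P2 = P4

ECB encrypts each block independently with the same key, so equal ciphertext blocks imply equal plaintext blocks.
C1 = C2 = C4 = 198, so P1 = P2 = P4.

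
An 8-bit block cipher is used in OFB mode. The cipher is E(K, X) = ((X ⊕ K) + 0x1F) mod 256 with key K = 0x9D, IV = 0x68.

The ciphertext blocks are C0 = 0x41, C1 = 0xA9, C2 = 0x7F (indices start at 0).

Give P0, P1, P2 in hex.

OFB decryption: S_i = E(K, S_{i−1}) with S_{−1} = IV; P_i = C_i ⊕ S_i.
P0: S = E(K, 0x68) = 0x14; 0x41 ⊕ 0x14 = 0x55.
P1: S = E(K, 0x14) = 0xA8; 0xA9 ⊕ 0xA8 = 0x01.
P2: S = E(K, 0xA8) = 0x54; 0x7F ⊕ 0x54 = 0x2B.

P0 = 0x55, P1 = 0x01, P2 = 0x2B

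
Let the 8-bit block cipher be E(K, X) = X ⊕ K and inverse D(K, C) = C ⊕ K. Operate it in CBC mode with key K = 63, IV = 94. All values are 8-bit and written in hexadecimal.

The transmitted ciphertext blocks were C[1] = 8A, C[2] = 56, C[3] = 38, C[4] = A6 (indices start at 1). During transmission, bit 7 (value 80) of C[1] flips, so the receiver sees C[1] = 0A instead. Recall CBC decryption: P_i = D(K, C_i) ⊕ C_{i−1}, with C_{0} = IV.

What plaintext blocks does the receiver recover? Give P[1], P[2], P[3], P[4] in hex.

Only C[1] changed, to 0A. In CBC, a change in C_i garbles P_i and flips the same bit in P_{i+1}. Decrypting the received ciphertext:
P[1]: D(K, 0A) = 69; 69 ⊕ 94 = FD.
P[2]: D(K, 56) = 35; 35 ⊕ 0A = 3F.
P[3]: D(K, 38) = 5B; 5B ⊕ 56 = 0D.
P[4]: D(K, A6) = C5; C5 ⊕ 38 = FD.
Blocks that differ from the original plaintext: P[1], P[2].

P[1] = FD, P[2] = 3F, P[3] = 0D, P[4] = FD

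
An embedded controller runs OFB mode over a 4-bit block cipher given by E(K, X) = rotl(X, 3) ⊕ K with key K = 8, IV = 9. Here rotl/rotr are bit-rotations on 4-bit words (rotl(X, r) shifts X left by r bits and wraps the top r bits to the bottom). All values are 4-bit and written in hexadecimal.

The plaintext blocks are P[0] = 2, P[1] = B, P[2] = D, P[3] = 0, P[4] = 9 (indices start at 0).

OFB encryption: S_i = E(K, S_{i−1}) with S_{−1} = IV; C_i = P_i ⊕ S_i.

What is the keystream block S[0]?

4

C[0]: S = E(K, 9) = 4; 2 ⊕ 4 = 6.
So S[0] = 4.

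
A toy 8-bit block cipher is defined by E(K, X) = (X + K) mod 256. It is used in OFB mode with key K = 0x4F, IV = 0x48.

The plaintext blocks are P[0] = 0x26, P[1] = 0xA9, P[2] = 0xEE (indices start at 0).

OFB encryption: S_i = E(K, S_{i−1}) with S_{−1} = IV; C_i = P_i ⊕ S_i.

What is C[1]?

C[0]: S = E(K, 0x48) = 0x97; 0x26 ⊕ 0x97 = 0xB1.
C[1]: S = E(K, 0x97) = 0xE6; 0xA9 ⊕ 0xE6 = 0x4F.

C[1] = 0x4F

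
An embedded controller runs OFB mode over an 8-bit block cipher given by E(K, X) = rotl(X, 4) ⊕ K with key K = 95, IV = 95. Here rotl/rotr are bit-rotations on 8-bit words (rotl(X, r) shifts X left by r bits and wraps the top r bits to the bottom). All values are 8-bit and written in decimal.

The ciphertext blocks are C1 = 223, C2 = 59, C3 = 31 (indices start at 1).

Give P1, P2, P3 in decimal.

P1 = 117, P2 = 206, P3 = 31

OFB decryption: S_i = E(K, S_{i−1}) with S_{0} = IV; P_i = C_i ⊕ S_i.
P1: S = E(K, 95) = 170; 223 ⊕ 170 = 117.
P2: S = E(K, 170) = 245; 59 ⊕ 245 = 206.
P3: S = E(K, 245) = 0; 31 ⊕ 0 = 31.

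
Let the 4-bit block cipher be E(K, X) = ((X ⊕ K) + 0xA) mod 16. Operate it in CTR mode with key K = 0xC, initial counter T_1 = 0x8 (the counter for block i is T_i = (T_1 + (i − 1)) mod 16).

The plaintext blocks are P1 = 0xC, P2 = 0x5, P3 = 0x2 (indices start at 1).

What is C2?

C2 = 0xA

CTR encryption: S_i = E(K, T_i) where T_i is the counter for block i; C_i = P_i ⊕ S_i.
C1: T = 0x8, S = E(K, T) = 0xE; 0xC ⊕ 0xE = 0x2.
C2: T = 0x9, S = E(K, T) = 0xF; 0x5 ⊕ 0xF = 0xA.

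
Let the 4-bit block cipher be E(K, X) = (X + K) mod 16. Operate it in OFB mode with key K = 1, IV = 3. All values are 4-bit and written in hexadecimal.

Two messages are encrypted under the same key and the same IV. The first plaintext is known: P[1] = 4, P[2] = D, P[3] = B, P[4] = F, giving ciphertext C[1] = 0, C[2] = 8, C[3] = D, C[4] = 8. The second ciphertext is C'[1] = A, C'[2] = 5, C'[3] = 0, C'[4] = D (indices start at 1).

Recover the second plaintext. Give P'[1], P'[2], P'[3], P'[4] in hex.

In OFB with a reused IV, both messages share the same keystream S_i, so C_i ⊕ C'_i = P_i ⊕ P'_i and thus P'_i = P_i ⊕ C_i ⊕ C'_i.
P'[1]: 4 ⊕ 0 ⊕ A = E.
P'[2]: D ⊕ 8 ⊕ 5 = 0.
P'[3]: B ⊕ D ⊕ 0 = 6.
P'[4]: F ⊕ 8 ⊕ D = A.

P'[1] = E, P'[2] = 0, P'[3] = 6, P'[4] = A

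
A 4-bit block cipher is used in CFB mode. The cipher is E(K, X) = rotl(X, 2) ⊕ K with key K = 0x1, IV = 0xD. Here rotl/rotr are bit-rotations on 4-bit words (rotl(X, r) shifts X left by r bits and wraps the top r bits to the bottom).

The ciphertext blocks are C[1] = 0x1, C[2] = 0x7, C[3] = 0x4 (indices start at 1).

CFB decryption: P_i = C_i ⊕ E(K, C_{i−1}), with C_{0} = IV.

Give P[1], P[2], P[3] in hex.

P[1] = 0x7, P[2] = 0x2, P[3] = 0x8

P[1]: E(K, 0xD) = 0x6; 0x1 ⊕ 0x6 = 0x7.
P[2]: E(K, 0x1) = 0x5; 0x7 ⊕ 0x5 = 0x2.
P[3]: E(K, 0x7) = 0xC; 0x4 ⊕ 0xC = 0x8.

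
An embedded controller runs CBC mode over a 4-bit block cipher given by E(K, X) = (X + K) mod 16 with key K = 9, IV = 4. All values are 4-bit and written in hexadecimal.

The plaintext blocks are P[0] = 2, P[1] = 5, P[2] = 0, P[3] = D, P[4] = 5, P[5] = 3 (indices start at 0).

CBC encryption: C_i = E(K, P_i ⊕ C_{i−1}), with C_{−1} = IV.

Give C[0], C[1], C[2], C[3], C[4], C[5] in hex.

C[0] = F, C[1] = 3, C[2] = C, C[3] = A, C[4] = 8, C[5] = 4

C[0]: P[0] ⊕ 4 = 6; E(K, 6) = F.
C[1]: P[1] ⊕ F = A; E(K, A) = 3.
C[2]: P[2] ⊕ 3 = 3; E(K, 3) = C.
C[3]: P[3] ⊕ C = 1; E(K, 1) = A.
C[4]: P[4] ⊕ A = F; E(K, F) = 8.
C[5]: P[5] ⊕ 8 = B; E(K, B) = 4.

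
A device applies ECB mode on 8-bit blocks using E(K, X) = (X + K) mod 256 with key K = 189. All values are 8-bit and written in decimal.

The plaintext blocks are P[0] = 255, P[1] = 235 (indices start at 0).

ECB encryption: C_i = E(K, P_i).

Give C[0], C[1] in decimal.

C[0] = 188, C[1] = 168

C[0]: E(K, 255) = 188.
C[1]: E(K, 235) = 168.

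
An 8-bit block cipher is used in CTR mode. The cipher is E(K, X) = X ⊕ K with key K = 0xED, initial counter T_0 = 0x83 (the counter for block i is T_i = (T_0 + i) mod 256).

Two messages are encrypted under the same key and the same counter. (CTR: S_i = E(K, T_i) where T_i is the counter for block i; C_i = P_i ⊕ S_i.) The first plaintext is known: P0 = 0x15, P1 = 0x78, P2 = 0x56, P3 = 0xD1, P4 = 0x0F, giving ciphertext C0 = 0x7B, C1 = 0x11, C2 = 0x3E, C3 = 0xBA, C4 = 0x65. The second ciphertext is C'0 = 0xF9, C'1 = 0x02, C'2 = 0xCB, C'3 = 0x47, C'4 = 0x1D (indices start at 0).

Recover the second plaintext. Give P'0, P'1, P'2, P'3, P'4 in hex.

P'0 = 0x97, P'1 = 0x6B, P'2 = 0xA3, P'3 = 0x2C, P'4 = 0x77

In CTR with a reused counter, both messages share the same keystream S_i, so C_i ⊕ C'_i = P_i ⊕ P'_i and thus P'_i = P_i ⊕ C_i ⊕ C'_i.
P'0: 0x15 ⊕ 0x7B ⊕ 0xF9 = 0x97.
P'1: 0x78 ⊕ 0x11 ⊕ 0x02 = 0x6B.
P'2: 0x56 ⊕ 0x3E ⊕ 0xCB = 0xA3.
P'3: 0xD1 ⊕ 0xBA ⊕ 0x47 = 0x2C.
P'4: 0x0F ⊕ 0x65 ⊕ 0x1D = 0x77.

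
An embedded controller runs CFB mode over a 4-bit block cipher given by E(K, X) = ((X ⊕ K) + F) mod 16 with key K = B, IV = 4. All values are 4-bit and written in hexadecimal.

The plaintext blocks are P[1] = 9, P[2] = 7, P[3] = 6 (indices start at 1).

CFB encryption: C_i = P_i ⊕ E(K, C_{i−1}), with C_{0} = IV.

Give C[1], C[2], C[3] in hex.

C[1] = 7, C[2] = C, C[3] = 0

C[1]: E(K, 4) = E; 9 ⊕ E = 7.
C[2]: E(K, 7) = B; 7 ⊕ B = C.
C[3]: E(K, C) = 6; 6 ⊕ 6 = 0.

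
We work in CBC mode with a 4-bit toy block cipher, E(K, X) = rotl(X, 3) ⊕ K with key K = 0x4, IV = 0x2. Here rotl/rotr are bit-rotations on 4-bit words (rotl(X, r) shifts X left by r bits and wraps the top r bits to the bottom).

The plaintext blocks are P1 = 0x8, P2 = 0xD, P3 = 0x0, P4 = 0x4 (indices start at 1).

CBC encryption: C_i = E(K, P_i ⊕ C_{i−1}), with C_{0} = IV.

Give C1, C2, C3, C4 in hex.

C1 = 0x1, C2 = 0x2, C3 = 0x5, C4 = 0xC

C1: P1 ⊕ 0x2 = 0xA; E(K, 0xA) = 0x1.
C2: P2 ⊕ 0x1 = 0xC; E(K, 0xC) = 0x2.
C3: P3 ⊕ 0x2 = 0x2; E(K, 0x2) = 0x5.
C4: P4 ⊕ 0x5 = 0x1; E(K, 0x1) = 0xC.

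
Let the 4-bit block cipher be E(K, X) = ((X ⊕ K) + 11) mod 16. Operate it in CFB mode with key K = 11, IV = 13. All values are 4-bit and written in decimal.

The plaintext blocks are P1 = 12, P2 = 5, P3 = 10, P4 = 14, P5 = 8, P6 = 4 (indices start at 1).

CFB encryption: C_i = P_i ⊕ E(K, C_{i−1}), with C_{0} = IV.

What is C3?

C1: E(K, 13) = 1; 12 ⊕ 1 = 13.
C2: E(K, 13) = 1; 5 ⊕ 1 = 4.
C3: E(K, 4) = 10; 10 ⊕ 10 = 0.

C3 = 0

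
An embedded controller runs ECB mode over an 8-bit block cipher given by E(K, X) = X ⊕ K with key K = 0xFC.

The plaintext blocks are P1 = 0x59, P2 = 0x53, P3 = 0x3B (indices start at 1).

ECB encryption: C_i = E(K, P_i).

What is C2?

C2: E(K, 0x53) = 0xAF.

C2 = 0xAF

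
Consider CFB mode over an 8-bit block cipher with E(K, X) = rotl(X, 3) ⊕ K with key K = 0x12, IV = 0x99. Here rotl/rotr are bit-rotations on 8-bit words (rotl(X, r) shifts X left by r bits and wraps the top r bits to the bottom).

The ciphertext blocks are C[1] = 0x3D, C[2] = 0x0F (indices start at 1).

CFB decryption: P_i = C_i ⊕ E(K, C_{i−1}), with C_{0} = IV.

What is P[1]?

P[1] = 0xE3

P[1]: E(K, 0x99) = 0xDE; 0x3D ⊕ 0xDE = 0xE3.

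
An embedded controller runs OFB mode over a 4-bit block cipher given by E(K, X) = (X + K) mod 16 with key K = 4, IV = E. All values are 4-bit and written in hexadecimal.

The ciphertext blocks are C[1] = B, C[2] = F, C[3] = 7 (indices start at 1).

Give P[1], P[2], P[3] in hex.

P[1] = 9, P[2] = 9, P[3] = D

OFB decryption: S_i = E(K, S_{i−1}) with S_{0} = IV; P_i = C_i ⊕ S_i.
P[1]: S = E(K, E) = 2; B ⊕ 2 = 9.
P[2]: S = E(K, 2) = 6; F ⊕ 6 = 9.
P[3]: S = E(K, 6) = A; 7 ⊕ A = D.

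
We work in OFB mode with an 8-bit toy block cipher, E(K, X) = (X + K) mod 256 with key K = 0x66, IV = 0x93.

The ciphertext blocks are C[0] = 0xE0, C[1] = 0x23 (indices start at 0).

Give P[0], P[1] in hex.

P[0] = 0x19, P[1] = 0x7C

OFB decryption: S_i = E(K, S_{i−1}) with S_{−1} = IV; P_i = C_i ⊕ S_i.
P[0]: S = E(K, 0x93) = 0xF9; 0xE0 ⊕ 0xF9 = 0x19.
P[1]: S = E(K, 0xF9) = 0x5F; 0x23 ⊕ 0x5F = 0x7C.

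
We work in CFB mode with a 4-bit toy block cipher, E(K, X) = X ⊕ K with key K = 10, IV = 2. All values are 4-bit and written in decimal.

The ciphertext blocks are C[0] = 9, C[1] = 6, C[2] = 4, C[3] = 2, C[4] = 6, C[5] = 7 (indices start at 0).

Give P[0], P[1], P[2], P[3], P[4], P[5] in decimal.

CFB decryption: P_i = C_i ⊕ E(K, C_{i−1}), with C_{−1} = IV.
P[0]: E(K, 2) = 8; 9 ⊕ 8 = 1.
P[1]: E(K, 9) = 3; 6 ⊕ 3 = 5.
P[2]: E(K, 6) = 12; 4 ⊕ 12 = 8.
P[3]: E(K, 4) = 14; 2 ⊕ 14 = 12.
P[4]: E(K, 2) = 8; 6 ⊕ 8 = 14.
P[5]: E(K, 6) = 12; 7 ⊕ 12 = 11.

P[0] = 1, P[1] = 5, P[2] = 8, P[3] = 12, P[4] = 14, P[5] = 11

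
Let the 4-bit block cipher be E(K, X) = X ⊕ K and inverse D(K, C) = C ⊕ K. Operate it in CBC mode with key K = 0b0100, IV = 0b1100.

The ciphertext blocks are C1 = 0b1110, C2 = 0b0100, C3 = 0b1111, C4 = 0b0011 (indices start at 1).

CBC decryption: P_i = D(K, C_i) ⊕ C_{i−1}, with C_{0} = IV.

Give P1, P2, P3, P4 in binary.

P1 = 0b0110, P2 = 0b1110, P3 = 0b1111, P4 = 0b1000

P1: D(K, 0b1110) = 0b1010; 0b1010 ⊕ 0b1100 = 0b0110.
P2: D(K, 0b0100) = 0b0000; 0b0000 ⊕ 0b1110 = 0b1110.
P3: D(K, 0b1111) = 0b1011; 0b1011 ⊕ 0b0100 = 0b1111.
P4: D(K, 0b0011) = 0b0111; 0b0111 ⊕ 0b1111 = 0b1000.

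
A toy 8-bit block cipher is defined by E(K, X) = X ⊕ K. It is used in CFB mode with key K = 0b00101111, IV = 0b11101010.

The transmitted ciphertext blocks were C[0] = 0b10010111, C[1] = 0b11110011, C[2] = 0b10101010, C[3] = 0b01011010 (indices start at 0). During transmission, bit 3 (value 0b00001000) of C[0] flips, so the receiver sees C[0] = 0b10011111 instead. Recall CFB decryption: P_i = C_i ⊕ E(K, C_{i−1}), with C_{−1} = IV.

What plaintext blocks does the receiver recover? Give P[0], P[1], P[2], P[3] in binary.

Only C[0] changed, to 0b10011111. In CFB, a change in C_i flips the same bit in P_i and garbles P_{i+1}. Decrypting the received ciphertext:
P[0]: E(K, 0b11101010) = 0b11000101; 0b10011111 ⊕ 0b11000101 = 0b01011010.
P[1]: E(K, 0b10011111) = 0b10110000; 0b11110011 ⊕ 0b10110000 = 0b01000011.
P[2]: E(K, 0b11110011) = 0b11011100; 0b10101010 ⊕ 0b11011100 = 0b01110110.
P[3]: E(K, 0b10101010) = 0b10000101; 0b01011010 ⊕ 0b10000101 = 0b11011111.
Blocks that differ from the original plaintext: P[0], P[1].

P[0] = 0b01011010, P[1] = 0b01000011, P[2] = 0b01110110, P[3] = 0b11011111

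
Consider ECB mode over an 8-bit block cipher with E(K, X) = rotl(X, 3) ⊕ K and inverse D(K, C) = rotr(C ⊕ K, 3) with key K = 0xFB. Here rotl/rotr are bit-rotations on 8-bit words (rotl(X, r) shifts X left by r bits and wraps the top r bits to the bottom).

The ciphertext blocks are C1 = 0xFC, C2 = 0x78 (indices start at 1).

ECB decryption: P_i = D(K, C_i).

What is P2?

P2: D(K, 0x78) = 0x70.

P2 = 0x70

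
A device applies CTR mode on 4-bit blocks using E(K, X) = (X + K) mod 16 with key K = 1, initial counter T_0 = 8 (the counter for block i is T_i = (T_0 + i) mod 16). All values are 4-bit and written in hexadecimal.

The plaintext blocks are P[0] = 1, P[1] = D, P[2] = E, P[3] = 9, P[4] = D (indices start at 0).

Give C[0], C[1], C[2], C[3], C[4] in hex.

C[0] = 8, C[1] = 7, C[2] = 5, C[3] = 5, C[4] = 0

CTR encryption: S_i = E(K, T_i) where T_i is the counter for block i; C_i = P_i ⊕ S_i.
C[0]: T = 8, S = E(K, T) = 9; 1 ⊕ 9 = 8.
C[1]: T = 9, S = E(K, T) = A; D ⊕ A = 7.
C[2]: T = A, S = E(K, T) = B; E ⊕ B = 5.
C[3]: T = B, S = E(K, T) = C; 9 ⊕ C = 5.
C[4]: T = C, S = E(K, T) = D; D ⊕ D = 0.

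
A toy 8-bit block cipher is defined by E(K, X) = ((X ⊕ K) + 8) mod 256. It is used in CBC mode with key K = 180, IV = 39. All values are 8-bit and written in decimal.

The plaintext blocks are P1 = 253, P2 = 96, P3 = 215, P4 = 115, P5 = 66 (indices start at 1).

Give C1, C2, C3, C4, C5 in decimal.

C1 = 118, C2 = 170, C3 = 209, C4 = 30, C5 = 240

CBC encryption: C_i = E(K, P_i ⊕ C_{i−1}), with C_{0} = IV.
C1: P1 ⊕ 39 = 218; E(K, 218) = 118.
C2: P2 ⊕ 118 = 22; E(K, 22) = 170.
C3: P3 ⊕ 170 = 125; E(K, 125) = 209.
C4: P4 ⊕ 209 = 162; E(K, 162) = 30.
C5: P5 ⊕ 30 = 92; E(K, 92) = 240.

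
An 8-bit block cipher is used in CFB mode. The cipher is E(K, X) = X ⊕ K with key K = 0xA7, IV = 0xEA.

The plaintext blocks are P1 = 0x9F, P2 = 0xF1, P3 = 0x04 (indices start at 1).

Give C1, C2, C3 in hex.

C1 = 0xD2, C2 = 0x84, C3 = 0x27

CFB encryption: C_i = P_i ⊕ E(K, C_{i−1}), with C_{0} = IV.
C1: E(K, 0xEA) = 0x4D; 0x9F ⊕ 0x4D = 0xD2.
C2: E(K, 0xD2) = 0x75; 0xF1 ⊕ 0x75 = 0x84.
C3: E(K, 0x84) = 0x23; 0x04 ⊕ 0x23 = 0x27.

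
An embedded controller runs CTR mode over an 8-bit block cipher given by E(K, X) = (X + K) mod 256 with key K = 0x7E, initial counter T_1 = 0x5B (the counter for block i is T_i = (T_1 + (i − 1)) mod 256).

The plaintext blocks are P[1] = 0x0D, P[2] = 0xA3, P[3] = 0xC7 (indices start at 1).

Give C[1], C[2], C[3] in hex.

C[1] = 0xD4, C[2] = 0x79, C[3] = 0x1C

CTR encryption: S_i = E(K, T_i) where T_i is the counter for block i; C_i = P_i ⊕ S_i.
C[1]: T = 0x5B, S = E(K, T) = 0xD9; 0x0D ⊕ 0xD9 = 0xD4.
C[2]: T = 0x5C, S = E(K, T) = 0xDA; 0xA3 ⊕ 0xDA = 0x79.
C[3]: T = 0x5D, S = E(K, T) = 0xDB; 0xC7 ⊕ 0xDB = 0x1C.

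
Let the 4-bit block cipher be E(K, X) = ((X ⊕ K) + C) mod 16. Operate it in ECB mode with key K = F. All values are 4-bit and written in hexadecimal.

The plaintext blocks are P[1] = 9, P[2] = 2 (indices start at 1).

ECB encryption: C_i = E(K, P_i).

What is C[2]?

C[2] = 9

C[2]: E(K, 2) = 9.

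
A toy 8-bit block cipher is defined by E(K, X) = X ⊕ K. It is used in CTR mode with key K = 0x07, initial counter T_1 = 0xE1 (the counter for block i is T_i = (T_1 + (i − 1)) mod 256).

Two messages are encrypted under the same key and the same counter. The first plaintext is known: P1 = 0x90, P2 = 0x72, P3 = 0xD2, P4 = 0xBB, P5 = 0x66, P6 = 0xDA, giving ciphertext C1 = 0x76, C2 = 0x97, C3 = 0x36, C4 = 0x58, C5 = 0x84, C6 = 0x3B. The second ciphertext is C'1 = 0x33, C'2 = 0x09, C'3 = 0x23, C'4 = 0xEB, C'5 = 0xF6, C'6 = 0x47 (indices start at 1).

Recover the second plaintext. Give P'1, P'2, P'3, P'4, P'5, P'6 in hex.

In CTR with a reused counter, both messages share the same keystream S_i, so C_i ⊕ C'_i = P_i ⊕ P'_i and thus P'_i = P_i ⊕ C_i ⊕ C'_i.
P'1: 0x90 ⊕ 0x76 ⊕ 0x33 = 0xD5.
P'2: 0x72 ⊕ 0x97 ⊕ 0x09 = 0xEC.
P'3: 0xD2 ⊕ 0x36 ⊕ 0x23 = 0xC7.
P'4: 0xBB ⊕ 0x58 ⊕ 0xEB = 0x08.
P'5: 0x66 ⊕ 0x84 ⊕ 0xF6 = 0x14.
P'6: 0xDA ⊕ 0x3B ⊕ 0x47 = 0xA6.

P'1 = 0xD5, P'2 = 0xEC, P'3 = 0xC7, P'4 = 0x08, P'5 = 0x14, P'6 = 0xA6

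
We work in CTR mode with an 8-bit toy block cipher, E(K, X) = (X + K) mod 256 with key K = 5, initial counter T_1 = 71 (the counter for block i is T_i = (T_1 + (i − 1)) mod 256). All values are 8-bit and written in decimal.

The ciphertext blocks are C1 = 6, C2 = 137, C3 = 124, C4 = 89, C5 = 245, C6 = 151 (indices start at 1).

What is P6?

CTR decryption: S_i = E(K, T_i) where T_i is the counter for block i; P_i = C_i ⊕ S_i.
P6: T = 76, S = E(K, T) = 81; 151 ⊕ 81 = 198.

P6 = 198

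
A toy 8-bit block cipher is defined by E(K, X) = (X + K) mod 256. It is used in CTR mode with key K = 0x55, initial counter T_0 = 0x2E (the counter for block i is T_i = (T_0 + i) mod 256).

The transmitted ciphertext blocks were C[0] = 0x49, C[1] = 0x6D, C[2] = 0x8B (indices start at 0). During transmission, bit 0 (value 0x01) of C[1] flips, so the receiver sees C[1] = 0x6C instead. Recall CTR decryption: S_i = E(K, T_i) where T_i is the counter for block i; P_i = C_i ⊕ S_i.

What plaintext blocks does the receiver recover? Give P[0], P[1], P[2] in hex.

Only C[1] changed, to 0x6C. In CTR, a change in C_i flips the same bit in P_i only; the keystream is unaffected. Decrypting the received ciphertext:
P[0]: T = 0x2E, S = E(K, T) = 0x83; 0x49 ⊕ 0x83 = 0xCA.
P[1]: T = 0x2F, S = E(K, T) = 0x84; 0x6C ⊕ 0x84 = 0xE8.
P[2]: T = 0x30, S = E(K, T) = 0x85; 0x8B ⊕ 0x85 = 0x0E.
Blocks that differ from the original plaintext: P[1].

P[0] = 0xCA, P[1] = 0xE8, P[2] = 0x0E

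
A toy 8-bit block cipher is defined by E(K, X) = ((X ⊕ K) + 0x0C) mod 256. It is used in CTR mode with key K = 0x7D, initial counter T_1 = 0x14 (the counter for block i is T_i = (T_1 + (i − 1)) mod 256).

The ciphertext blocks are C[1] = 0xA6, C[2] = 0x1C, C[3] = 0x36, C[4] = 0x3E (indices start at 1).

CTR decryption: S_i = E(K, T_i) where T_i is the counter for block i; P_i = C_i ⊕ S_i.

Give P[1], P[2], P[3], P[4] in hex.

P[1] = 0xD3, P[2] = 0x68, P[3] = 0x41, P[4] = 0x48

P[1]: T = 0x14, S = E(K, T) = 0x75; 0xA6 ⊕ 0x75 = 0xD3.
P[2]: T = 0x15, S = E(K, T) = 0x74; 0x1C ⊕ 0x74 = 0x68.
P[3]: T = 0x16, S = E(K, T) = 0x77; 0x36 ⊕ 0x77 = 0x41.
P[4]: T = 0x17, S = E(K, T) = 0x76; 0x3E ⊕ 0x76 = 0x48.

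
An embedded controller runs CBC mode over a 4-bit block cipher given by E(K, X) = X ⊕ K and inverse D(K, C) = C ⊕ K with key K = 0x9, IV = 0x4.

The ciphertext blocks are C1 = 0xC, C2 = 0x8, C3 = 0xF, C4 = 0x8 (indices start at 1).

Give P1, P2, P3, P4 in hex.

CBC decryption: P_i = D(K, C_i) ⊕ C_{i−1}, with C_{0} = IV.
P1: D(K, 0xC) = 0x5; 0x5 ⊕ 0x4 = 0x1.
P2: D(K, 0x8) = 0x1; 0x1 ⊕ 0xC = 0xD.
P3: D(K, 0xF) = 0x6; 0x6 ⊕ 0x8 = 0xE.
P4: D(K, 0x8) = 0x1; 0x1 ⊕ 0xF = 0xE.

P1 = 0x1, P2 = 0xD, P3 = 0xE, P4 = 0xE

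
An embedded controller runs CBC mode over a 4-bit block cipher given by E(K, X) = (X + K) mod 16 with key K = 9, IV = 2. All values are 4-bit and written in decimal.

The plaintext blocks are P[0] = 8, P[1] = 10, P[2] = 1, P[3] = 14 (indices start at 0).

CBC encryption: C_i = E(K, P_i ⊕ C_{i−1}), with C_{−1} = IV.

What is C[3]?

C[3] = 11

C[0]: P[0] ⊕ 2 = 10; E(K, 10) = 3.
C[1]: P[1] ⊕ 3 = 9; E(K, 9) = 2.
C[2]: P[2] ⊕ 2 = 3; E(K, 3) = 12.
C[3]: P[3] ⊕ 12 = 2; E(K, 2) = 11.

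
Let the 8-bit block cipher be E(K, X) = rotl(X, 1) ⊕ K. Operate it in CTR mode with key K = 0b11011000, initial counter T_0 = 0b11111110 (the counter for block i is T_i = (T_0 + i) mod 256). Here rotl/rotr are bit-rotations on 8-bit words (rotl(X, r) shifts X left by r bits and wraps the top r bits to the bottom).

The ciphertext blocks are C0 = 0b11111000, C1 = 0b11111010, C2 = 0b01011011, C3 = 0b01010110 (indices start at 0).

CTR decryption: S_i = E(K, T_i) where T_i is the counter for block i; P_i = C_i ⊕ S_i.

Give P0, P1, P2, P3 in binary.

P0 = 0b11011101, P1 = 0b11011101, P2 = 0b10000011, P3 = 0b10001100

P0: T = 0b11111110, S = E(K, T) = 0b00100101; 0b11111000 ⊕ 0b00100101 = 0b11011101.
P1: T = 0b11111111, S = E(K, T) = 0b00100111; 0b11111010 ⊕ 0b00100111 = 0b11011101.
P2: T = 0b00000000, S = E(K, T) = 0b11011000; 0b01011011 ⊕ 0b11011000 = 0b10000011.
P3: T = 0b00000001, S = E(K, T) = 0b11011010; 0b01010110 ⊕ 0b11011010 = 0b10001100.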